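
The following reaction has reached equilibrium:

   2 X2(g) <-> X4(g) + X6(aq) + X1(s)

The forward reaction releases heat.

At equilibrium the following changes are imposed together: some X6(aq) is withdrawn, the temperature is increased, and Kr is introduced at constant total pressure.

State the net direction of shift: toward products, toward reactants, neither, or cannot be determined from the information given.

Removing X6 (aq), a product, drives the reaction to the right.
The forward reaction is exothermic. Raising T favours the endothermic direction — shift to the left.
Adding inert gas at constant total pressure expands the volume and lowers every reacting partial pressure. With Δn_gas = 1 − 2 = -1, Q moves away from K toward the side with fewer gas moles, so the system shifts toward the side with more gas moles — to the left.
The individual effects push in opposite directions; without quantitative information the net direction cannot be determined.

cannot be determined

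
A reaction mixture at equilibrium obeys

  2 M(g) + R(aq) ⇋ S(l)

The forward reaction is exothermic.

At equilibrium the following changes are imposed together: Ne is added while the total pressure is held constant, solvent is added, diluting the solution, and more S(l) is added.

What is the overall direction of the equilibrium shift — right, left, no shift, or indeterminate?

Adding inert gas at constant total pressure expands the volume and lowers every reacting partial pressure. With Δn_gas = 0 − 2 = -2, Q moves away from K toward the side with fewer gas moles, so the system shifts toward the side with more gas moles — to the left.
Dilution lowers every aqueous concentration by the same factor. Δn_aq = 0 − 1 = -1, so the system shifts toward the side with more dissolved moles — to the left.
S is a pure liquid; its activity is 1 regardless of amount, so Q is unaffected — no shift from this change.
Only the nonzero effect(s) matter; the net shift is to the left.

left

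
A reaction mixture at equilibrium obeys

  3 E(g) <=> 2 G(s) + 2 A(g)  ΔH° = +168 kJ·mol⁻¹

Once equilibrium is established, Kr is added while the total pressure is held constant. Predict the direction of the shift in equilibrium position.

left

Adding inert gas at constant total pressure expands the volume and lowers every reacting partial pressure. With Δn_gas = 2 − 3 = -1, Q moves away from K toward the side with fewer gas moles, so the system shifts toward the side with more gas moles — to the left.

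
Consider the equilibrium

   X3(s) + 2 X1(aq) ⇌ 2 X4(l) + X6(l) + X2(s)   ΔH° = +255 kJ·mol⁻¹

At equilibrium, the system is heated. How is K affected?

increases

K depends on temperature via the van 't Hoff relation. The forward reaction is endothermic, so raising T increases K.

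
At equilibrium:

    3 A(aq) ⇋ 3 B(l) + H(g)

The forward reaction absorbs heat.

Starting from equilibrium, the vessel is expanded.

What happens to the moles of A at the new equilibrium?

decreases

Gas moles: reactants 0, products 1 (Δn_gas = +1). Expansion shifts the system toward the side with more moles of gas — to the right.
The net shift is to the right. A is a reactant, so its amount decreases.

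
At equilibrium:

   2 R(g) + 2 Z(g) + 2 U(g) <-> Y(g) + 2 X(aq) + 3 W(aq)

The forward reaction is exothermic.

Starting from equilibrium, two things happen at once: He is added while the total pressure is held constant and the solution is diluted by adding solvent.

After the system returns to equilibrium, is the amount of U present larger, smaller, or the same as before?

Adding inert gas at constant total pressure expands the volume and lowers every reacting partial pressure. With Δn_gas = 1 − 6 = -5, Q moves away from K toward the side with fewer gas moles, so the system shifts toward the side with more gas moles — to the left.
Dilution lowers every aqueous concentration by the same factor. Δn_aq = 5 − 0 = +5, so the system shifts toward the side with more dissolved moles — to the right.
The two effects oppose each other, so the net shift — and hence the change in U — cannot be determined from the given information.

cannot be determined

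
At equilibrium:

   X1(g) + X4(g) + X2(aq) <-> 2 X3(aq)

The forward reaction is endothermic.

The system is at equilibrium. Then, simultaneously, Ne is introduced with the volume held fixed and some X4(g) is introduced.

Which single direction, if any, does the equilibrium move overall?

At constant volume, adding an inert gas leaves every reacting species' partial pressure unchanged, so Q is unchanged — no shift from this change.
Adding X4 (g), a reactant, drives the reaction to the right.
Only the nonzero effect(s) matter; the net shift is to the right.

right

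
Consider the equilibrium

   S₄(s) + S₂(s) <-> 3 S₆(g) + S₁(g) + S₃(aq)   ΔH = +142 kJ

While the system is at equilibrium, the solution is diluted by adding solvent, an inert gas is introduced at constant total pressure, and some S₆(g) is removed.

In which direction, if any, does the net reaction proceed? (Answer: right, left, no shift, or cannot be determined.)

right

Dilution lowers every aqueous concentration by the same factor. Δn_aq = 1 − 0 = +1, so the system shifts toward the side with more dissolved moles — to the right.
Adding inert gas at constant total pressure expands the volume and lowers every reacting partial pressure. With Δn_gas = 4 − 0 = +4, Q moves away from K toward the side with fewer gas moles, so the system shifts toward the side with more gas moles — to the right.
Removing S₆ (g), a product, drives the reaction to the right.
All effects act in the same direction — net shift to the right.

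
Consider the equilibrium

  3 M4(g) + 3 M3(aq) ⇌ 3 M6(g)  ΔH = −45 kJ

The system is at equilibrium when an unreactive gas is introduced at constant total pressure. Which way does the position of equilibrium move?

Adding inert gas at constant total pressure expands the volume, scaling every reacting partial pressure by the same factor. Δn_gas = 3 − 3 = 0, so Q is unchanged — no shift.

no shift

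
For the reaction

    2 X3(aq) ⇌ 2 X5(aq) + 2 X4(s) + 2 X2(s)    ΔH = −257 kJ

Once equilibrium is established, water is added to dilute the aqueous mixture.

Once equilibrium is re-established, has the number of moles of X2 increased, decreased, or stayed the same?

Dilution scales every aqueous concentration by the same factor. Δn_aq = 2 − 2 = 0, so Q is unchanged — no shift.
No net shift occurs, so the amount of X2 is unchanged.

unchanged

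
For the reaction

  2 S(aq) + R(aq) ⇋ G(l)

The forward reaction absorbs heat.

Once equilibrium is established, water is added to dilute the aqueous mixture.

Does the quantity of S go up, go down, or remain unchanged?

Dilution lowers every aqueous concentration by the same factor. Δn_aq = 0 − 3 = -3, so the system shifts toward the side with more dissolved moles — to the left.
The net shift is to the left. S is a reactant, so its amount increases.

increases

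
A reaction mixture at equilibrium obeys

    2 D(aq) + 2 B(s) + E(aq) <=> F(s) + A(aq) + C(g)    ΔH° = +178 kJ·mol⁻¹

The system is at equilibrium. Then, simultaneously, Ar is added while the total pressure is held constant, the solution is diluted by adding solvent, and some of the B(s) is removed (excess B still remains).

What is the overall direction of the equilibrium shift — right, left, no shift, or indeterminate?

cannot be determined

Adding inert gas at constant total pressure expands the volume and lowers every reacting partial pressure. With Δn_gas = 1 − 0 = +1, Q moves away from K toward the side with fewer gas moles, so the system shifts toward the side with more gas moles — to the right.
Dilution lowers every aqueous concentration by the same factor. Δn_aq = 1 − 3 = -2, so the system shifts toward the side with more dissolved moles — to the left.
B is a pure solid; its activity is 1 regardless of amount, so Q is unaffected — no shift from this change.
The individual effects push in opposite directions; without quantitative information the net direction cannot be determined.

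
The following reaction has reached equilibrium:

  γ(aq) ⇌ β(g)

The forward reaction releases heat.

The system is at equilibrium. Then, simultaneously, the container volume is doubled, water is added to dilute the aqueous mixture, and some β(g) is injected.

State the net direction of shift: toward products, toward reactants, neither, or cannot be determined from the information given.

Gas moles: reactants 0, products 1 (Δn_gas = +1). Expansion shifts the system toward the side with more moles of gas — to the right.
Dilution lowers every aqueous concentration by the same factor. Δn_aq = 0 − 1 = -1, so the system shifts toward the side with more dissolved moles — to the left.
Adding β (g), a product, drives the reaction to the left.
The individual effects push in opposite directions; without quantitative information the net direction cannot be determined.

cannot be determined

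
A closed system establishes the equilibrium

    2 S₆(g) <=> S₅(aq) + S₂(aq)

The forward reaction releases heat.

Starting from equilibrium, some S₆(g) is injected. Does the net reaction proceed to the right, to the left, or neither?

Adding S₆ (g), a reactant, drives the reaction to the right.

right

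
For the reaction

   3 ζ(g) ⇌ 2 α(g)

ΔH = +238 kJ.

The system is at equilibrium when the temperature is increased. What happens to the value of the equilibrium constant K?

K depends on temperature via the van 't Hoff relation. The forward reaction is endothermic, so raising T increases K.

increases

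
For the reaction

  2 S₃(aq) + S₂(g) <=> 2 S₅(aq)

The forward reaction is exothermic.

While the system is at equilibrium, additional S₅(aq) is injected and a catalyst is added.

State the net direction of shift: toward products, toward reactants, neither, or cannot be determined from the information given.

left

Adding S₅ (aq), a product, drives the reaction to the left.
A catalyst speeds both forward and reverse rates equally; it changes neither Q nor K — no shift from this change.
Only the nonzero effect(s) matter; the net shift is to the left.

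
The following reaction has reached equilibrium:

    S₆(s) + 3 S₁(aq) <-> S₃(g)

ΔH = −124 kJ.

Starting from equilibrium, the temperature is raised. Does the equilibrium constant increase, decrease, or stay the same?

K depends on temperature via the van 't Hoff relation. The forward reaction is exothermic, so raising T decreases K.

decreases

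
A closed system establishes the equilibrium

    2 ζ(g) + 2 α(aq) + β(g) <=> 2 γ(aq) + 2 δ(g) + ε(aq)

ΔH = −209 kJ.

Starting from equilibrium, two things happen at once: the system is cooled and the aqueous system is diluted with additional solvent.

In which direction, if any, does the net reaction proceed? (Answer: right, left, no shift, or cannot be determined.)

The forward reaction is exothermic. Lowering T favours the exothermic direction — shift to the right.
Dilution lowers every aqueous concentration by the same factor. Δn_aq = 3 − 2 = +1, so the system shifts toward the side with more dissolved moles — to the right.
All effects act in the same direction — net shift to the right.

right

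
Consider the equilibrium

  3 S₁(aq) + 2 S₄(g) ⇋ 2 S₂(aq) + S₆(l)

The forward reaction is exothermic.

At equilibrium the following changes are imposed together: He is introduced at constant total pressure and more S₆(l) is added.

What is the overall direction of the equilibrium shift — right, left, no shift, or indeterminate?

Adding inert gas at constant total pressure expands the volume and lowers every reacting partial pressure. With Δn_gas = 0 − 2 = -2, Q moves away from K toward the side with fewer gas moles, so the system shifts toward the side with more gas moles — to the left.
S₆ is a pure liquid; its activity is 1 regardless of amount, so Q is unaffected — no shift from this change.
Only the nonzero effect(s) matter; the net shift is to the left.

left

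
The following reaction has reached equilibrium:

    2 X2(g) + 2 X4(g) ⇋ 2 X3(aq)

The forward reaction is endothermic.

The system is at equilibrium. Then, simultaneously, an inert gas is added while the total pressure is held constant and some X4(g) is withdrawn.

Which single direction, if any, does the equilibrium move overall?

left

Adding inert gas at constant total pressure expands the volume and lowers every reacting partial pressure. With Δn_gas = 0 − 4 = -4, Q moves away from K toward the side with fewer gas moles, so the system shifts toward the side with more gas moles — to the left.
Removing X4 (g), a reactant, drives the reaction to the left.
All effects act in the same direction — net shift to the left.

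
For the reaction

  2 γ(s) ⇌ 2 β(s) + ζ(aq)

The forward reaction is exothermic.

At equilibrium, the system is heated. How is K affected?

K depends on temperature via the van 't Hoff relation. The forward reaction is exothermic, so raising T decreases K.

decreases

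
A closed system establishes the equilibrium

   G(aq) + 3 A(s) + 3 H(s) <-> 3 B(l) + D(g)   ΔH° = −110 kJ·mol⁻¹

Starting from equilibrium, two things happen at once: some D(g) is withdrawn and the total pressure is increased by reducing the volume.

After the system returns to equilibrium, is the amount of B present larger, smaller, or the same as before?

cannot be determined

Removing D (g), a product, drives the reaction to the right.
Gas moles: reactants 0, products 1 (Δn_gas = +1). Compression shifts the system toward the side with fewer moles of gas — to the left.
The two effects oppose each other, so the net shift — and hence the change in B — cannot be determined from the given information.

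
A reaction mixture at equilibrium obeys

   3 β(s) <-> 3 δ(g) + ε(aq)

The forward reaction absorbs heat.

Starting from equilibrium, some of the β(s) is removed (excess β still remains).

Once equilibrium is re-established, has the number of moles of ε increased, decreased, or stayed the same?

β is a pure solid; its activity is 1 regardless of amount, so Q is unaffected — no shift from this change.
No net shift occurs, so the amount of ε is unchanged.

unchanged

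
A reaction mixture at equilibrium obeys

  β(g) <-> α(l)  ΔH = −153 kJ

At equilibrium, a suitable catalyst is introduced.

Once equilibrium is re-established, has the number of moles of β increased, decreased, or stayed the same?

unchanged

A catalyst speeds both forward and reverse rates equally; it changes neither Q nor K — no shift from this change.
No net shift occurs, so the amount of β is unchanged.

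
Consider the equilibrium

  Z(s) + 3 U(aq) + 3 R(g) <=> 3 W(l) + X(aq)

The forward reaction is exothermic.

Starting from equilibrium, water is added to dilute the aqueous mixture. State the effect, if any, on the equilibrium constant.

unchanged

The equilibrium constant depends only on temperature. This perturbation may move the position of equilibrium, but since T is unchanged, K itself is unchanged.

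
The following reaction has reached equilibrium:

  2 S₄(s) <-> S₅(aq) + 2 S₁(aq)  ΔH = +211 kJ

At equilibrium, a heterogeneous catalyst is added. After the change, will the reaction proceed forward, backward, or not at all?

no shift

A catalyst speeds both forward and reverse rates equally; it changes neither Q nor K — no shift from this change.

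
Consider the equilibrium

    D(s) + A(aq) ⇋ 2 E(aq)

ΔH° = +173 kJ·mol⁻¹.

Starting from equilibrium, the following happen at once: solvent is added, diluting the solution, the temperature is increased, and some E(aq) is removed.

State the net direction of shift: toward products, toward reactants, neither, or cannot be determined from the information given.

right

Dilution lowers every aqueous concentration by the same factor. Δn_aq = 2 − 1 = +1, so the system shifts toward the side with more dissolved moles — to the right.
The forward reaction is endothermic. Raising T favours the endothermic direction — shift to the right.
Removing E (aq), a product, drives the reaction to the right.
All effects act in the same direction — net shift to the right.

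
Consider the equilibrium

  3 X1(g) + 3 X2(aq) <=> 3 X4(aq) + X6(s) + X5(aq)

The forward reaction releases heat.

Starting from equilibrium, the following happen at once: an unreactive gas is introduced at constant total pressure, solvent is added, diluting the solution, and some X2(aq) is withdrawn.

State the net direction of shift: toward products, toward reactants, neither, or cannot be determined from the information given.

Adding inert gas at constant total pressure expands the volume and lowers every reacting partial pressure. With Δn_gas = 0 − 3 = -3, Q moves away from K toward the side with fewer gas moles, so the system shifts toward the side with more gas moles — to the left.
Dilution lowers every aqueous concentration by the same factor. Δn_aq = 4 − 3 = +1, so the system shifts toward the side with more dissolved moles — to the right.
Removing X2 (aq), a reactant, drives the reaction to the left.
The individual effects push in opposite directions; without quantitative information the net direction cannot be determined.

cannot be determined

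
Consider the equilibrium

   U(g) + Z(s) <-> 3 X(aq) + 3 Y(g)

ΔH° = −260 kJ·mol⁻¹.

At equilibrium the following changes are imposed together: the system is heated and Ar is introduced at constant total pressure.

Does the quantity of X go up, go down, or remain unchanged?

cannot be determined

The forward reaction is exothermic. Raising T favours the endothermic direction — shift to the left.
Adding inert gas at constant total pressure expands the volume and lowers every reacting partial pressure. With Δn_gas = 3 − 1 = +2, Q moves away from K toward the side with fewer gas moles, so the system shifts toward the side with more gas moles — to the right.
The two effects oppose each other, so the net shift — and hence the change in X — cannot be determined from the given information.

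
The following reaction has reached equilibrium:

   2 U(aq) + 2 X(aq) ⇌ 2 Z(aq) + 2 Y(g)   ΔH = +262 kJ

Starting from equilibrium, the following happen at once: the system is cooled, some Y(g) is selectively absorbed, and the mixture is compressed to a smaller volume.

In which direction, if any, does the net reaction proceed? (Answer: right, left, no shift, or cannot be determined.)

cannot be determined

The forward reaction is endothermic. Lowering T favours the exothermic direction — shift to the left.
Removing Y (g), a product, drives the reaction to the right.
Gas moles: reactants 0, products 2 (Δn_gas = +2). Compression shifts the system toward the side with fewer moles of gas — to the left.
The individual effects push in opposite directions; without quantitative information the net direction cannot be determined.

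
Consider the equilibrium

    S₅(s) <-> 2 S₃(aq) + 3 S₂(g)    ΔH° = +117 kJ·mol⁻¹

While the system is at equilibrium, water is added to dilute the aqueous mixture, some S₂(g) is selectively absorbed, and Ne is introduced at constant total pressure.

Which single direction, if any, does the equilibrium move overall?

Dilution lowers every aqueous concentration by the same factor. Δn_aq = 2 − 0 = +2, so the system shifts toward the side with more dissolved moles — to the right.
Removing S₂ (g), a product, drives the reaction to the right.
Adding inert gas at constant total pressure expands the volume and lowers every reacting partial pressure. With Δn_gas = 3 − 0 = +3, Q moves away from K toward the side with fewer gas moles, so the system shifts toward the side with more gas moles — to the right.
All effects act in the same direction — net shift to the right.

right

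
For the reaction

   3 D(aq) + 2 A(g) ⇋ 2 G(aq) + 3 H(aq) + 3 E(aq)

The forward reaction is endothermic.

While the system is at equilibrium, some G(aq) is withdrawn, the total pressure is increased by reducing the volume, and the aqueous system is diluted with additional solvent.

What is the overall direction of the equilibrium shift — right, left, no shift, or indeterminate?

right

Removing G (aq), a product, drives the reaction to the right.
Gas moles: reactants 2, products 0 (Δn_gas = -2). Compression shifts the system toward the side with fewer moles of gas — to the right.
Dilution lowers every aqueous concentration by the same factor. Δn_aq = 8 − 3 = +5, so the system shifts toward the side with more dissolved moles — to the right.
All effects act in the same direction — net shift to the right.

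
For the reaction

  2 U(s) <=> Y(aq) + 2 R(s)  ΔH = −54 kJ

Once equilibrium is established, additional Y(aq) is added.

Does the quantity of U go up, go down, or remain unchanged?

Adding Y (aq), a product, drives the reaction to the left.
The net shift is to the left. U is a reactant, so its amount increases.

increases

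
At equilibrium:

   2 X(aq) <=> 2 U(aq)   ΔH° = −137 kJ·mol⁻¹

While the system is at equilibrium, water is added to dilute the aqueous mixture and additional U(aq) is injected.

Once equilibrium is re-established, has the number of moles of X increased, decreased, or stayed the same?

Dilution scales every aqueous concentration by the same factor. Δn_aq = 2 − 2 = 0, so Q is unchanged — no shift.
Adding U (aq), a product, drives the reaction to the left.
The net shift is to the left. X is a reactant, so its amount increases.

increases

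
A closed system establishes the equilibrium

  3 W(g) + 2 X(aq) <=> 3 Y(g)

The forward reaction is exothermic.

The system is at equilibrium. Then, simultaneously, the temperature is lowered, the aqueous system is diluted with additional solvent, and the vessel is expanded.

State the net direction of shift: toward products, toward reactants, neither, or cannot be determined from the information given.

The forward reaction is exothermic. Lowering T favours the exothermic direction — shift to the right.
Dilution lowers every aqueous concentration by the same factor. Δn_aq = 0 − 2 = -2, so the system shifts toward the side with more dissolved moles — to the left.
Gas moles: reactants 3, products 3. Δn_gas = 0, so a volume change leaves Q equal to K — no shift from this change.
The individual effects push in opposite directions; without quantitative information the net direction cannot be determined.

cannot be determined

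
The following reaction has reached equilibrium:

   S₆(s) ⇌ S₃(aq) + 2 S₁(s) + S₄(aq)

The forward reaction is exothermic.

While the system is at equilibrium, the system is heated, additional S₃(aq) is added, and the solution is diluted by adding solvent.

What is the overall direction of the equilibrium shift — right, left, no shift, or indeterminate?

cannot be determined

The forward reaction is exothermic. Raising T favours the endothermic direction — shift to the left.
Adding S₃ (aq), a product, drives the reaction to the left.
Dilution lowers every aqueous concentration by the same factor. Δn_aq = 2 − 0 = +2, so the system shifts toward the side with more dissolved moles — to the right.
The individual effects push in opposite directions; without quantitative information the net direction cannot be determined.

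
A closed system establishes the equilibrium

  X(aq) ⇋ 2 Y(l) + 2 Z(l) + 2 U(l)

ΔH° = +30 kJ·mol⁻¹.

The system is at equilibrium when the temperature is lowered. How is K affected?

decreases

K depends on temperature via the van 't Hoff relation. The forward reaction is endothermic, so lowering T decreases K.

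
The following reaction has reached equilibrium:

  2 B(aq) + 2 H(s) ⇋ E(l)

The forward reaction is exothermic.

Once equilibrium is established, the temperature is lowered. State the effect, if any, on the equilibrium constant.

increases

K depends on temperature via the van 't Hoff relation. The forward reaction is exothermic, so lowering T increases K.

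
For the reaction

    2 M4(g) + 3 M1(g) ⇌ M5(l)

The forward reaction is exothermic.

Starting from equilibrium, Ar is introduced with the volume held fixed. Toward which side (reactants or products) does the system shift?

no shift

At constant volume, adding an inert gas leaves every reacting species' partial pressure unchanged, so Q is unchanged — no shift from this change.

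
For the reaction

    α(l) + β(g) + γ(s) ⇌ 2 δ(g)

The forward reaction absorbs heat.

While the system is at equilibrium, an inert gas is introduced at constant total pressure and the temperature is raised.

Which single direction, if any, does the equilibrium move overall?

Adding inert gas at constant total pressure expands the volume and lowers every reacting partial pressure. With Δn_gas = 2 − 1 = +1, Q moves away from K toward the side with fewer gas moles, so the system shifts toward the side with more gas moles — to the right.
The forward reaction is endothermic. Raising T favours the endothermic direction — shift to the right.
All effects act in the same direction — net shift to the right.

right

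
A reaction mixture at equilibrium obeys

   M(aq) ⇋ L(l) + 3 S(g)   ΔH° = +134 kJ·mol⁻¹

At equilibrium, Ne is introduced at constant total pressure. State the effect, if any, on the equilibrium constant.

unchanged

The equilibrium constant depends only on temperature. This perturbation may move the position of equilibrium, but since T is unchanged, K itself is unchanged.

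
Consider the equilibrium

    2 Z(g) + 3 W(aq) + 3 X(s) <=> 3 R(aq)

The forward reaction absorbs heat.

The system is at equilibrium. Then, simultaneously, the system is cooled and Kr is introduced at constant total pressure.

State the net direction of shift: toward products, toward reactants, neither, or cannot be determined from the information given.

left

The forward reaction is endothermic. Lowering T favours the exothermic direction — shift to the left.
Adding inert gas at constant total pressure expands the volume and lowers every reacting partial pressure. With Δn_gas = 0 − 2 = -2, Q moves away from K toward the side with fewer gas moles, so the system shifts toward the side with more gas moles — to the left.
All effects act in the same direction — net shift to the left.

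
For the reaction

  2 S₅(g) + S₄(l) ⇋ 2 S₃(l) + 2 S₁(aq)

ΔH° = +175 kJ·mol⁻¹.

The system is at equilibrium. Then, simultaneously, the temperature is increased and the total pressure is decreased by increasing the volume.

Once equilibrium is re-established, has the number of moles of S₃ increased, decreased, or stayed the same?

cannot be determined

The forward reaction is endothermic. Raising T favours the endothermic direction — shift to the right.
Gas moles: reactants 2, products 0 (Δn_gas = -2). Expansion shifts the system toward the side with more moles of gas — to the left.
The two effects oppose each other, so the net shift — and hence the change in S₃ — cannot be determined from the given information.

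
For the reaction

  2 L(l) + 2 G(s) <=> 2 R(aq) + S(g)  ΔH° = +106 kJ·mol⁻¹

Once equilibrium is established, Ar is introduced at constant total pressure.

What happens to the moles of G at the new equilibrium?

decreases

Adding inert gas at constant total pressure expands the volume and lowers every reacting partial pressure. With Δn_gas = 1 − 0 = +1, Q moves away from K toward the side with fewer gas moles, so the system shifts toward the side with more gas moles — to the right.
The net shift is to the right. G is a reactant, so its amount decreases.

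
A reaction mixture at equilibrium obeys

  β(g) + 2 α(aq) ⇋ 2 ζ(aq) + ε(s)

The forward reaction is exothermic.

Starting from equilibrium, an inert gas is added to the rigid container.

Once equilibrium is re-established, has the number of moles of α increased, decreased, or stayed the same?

At constant volume, adding an inert gas leaves every reacting species' partial pressure unchanged, so Q is unchanged — no shift from this change.
No net shift occurs, so the amount of α is unchanged.

unchanged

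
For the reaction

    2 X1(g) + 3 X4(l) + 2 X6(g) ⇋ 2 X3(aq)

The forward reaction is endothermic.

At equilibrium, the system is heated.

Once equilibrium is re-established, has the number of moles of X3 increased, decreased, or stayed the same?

increases

The forward reaction is endothermic. Raising T favours the endothermic direction — shift to the right.
The net shift is to the right. X3 is a product, so its amount increases.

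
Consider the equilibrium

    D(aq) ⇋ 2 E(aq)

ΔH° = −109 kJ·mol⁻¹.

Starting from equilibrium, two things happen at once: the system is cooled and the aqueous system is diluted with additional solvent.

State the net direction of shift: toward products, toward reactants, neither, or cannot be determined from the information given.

right

The forward reaction is exothermic. Lowering T favours the exothermic direction — shift to the right.
Dilution lowers every aqueous concentration by the same factor. Δn_aq = 2 − 1 = +1, so the system shifts toward the side with more dissolved moles — to the right.
All effects act in the same direction — net shift to the right.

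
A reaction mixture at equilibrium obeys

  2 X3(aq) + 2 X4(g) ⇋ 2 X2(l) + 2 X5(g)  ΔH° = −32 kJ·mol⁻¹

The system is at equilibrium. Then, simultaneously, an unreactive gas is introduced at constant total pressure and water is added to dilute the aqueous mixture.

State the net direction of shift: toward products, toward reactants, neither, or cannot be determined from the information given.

left

Adding inert gas at constant total pressure expands the volume, scaling every reacting partial pressure by the same factor. Δn_gas = 2 − 2 = 0, so Q is unchanged — no shift.
Dilution lowers every aqueous concentration by the same factor. Δn_aq = 0 − 2 = -2, so the system shifts toward the side with more dissolved moles — to the left.
Only the nonzero effect(s) matter; the net shift is to the left.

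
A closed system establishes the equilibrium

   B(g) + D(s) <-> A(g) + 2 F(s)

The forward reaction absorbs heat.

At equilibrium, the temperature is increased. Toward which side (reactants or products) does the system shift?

right

The forward reaction is endothermic. Raising T favours the endothermic direction — shift to the right.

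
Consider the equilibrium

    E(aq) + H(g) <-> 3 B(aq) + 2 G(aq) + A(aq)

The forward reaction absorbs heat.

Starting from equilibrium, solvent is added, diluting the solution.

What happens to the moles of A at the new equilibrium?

Dilution lowers every aqueous concentration by the same factor. Δn_aq = 6 − 1 = +5, so the system shifts toward the side with more dissolved moles — to the right.
The net shift is to the right. A is a product, so its amount increases.

increases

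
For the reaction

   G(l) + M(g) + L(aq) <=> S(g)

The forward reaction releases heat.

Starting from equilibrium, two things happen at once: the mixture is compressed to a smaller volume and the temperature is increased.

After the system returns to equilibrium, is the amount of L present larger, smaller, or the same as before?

Gas moles: reactants 1, products 1. Δn_gas = 0, so a volume change leaves Q equal to K — no shift from this change.
The forward reaction is exothermic. Raising T favours the endothermic direction — shift to the left.
The net shift is to the left. L is a reactant, so its amount increases.

increases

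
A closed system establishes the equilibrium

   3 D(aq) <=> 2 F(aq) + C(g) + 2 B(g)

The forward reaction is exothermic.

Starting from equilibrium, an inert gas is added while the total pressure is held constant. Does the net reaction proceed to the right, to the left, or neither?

right

Adding inert gas at constant total pressure expands the volume and lowers every reacting partial pressure. With Δn_gas = 3 − 0 = +3, Q moves away from K toward the side with fewer gas moles, so the system shifts toward the side with more gas moles — to the right.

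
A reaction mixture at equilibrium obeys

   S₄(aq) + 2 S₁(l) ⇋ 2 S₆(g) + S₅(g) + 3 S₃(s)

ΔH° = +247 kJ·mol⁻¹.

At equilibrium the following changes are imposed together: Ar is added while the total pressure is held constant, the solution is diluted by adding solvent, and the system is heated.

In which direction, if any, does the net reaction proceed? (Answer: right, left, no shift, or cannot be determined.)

cannot be determined

Adding inert gas at constant total pressure expands the volume and lowers every reacting partial pressure. With Δn_gas = 3 − 0 = +3, Q moves away from K toward the side with fewer gas moles, so the system shifts toward the side with more gas moles — to the right.
Dilution lowers every aqueous concentration by the same factor. Δn_aq = 0 − 1 = -1, so the system shifts toward the side with more dissolved moles — to the left.
The forward reaction is endothermic. Raising T favours the endothermic direction — shift to the right.
The individual effects push in opposite directions; without quantitative information the net direction cannot be determined.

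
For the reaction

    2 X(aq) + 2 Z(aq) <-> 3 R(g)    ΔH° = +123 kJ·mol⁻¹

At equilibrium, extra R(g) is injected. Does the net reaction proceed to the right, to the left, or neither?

Adding R (g), a product, drives the reaction to the left.

left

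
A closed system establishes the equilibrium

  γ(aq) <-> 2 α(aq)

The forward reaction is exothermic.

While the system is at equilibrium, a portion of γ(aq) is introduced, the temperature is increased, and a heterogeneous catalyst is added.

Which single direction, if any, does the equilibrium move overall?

cannot be determined

Adding γ (aq), a reactant, drives the reaction to the right.
The forward reaction is exothermic. Raising T favours the endothermic direction — shift to the left.
A catalyst speeds both forward and reverse rates equally; it changes neither Q nor K — no shift from this change.
The individual effects push in opposite directions; without quantitative information the net direction cannot be determined.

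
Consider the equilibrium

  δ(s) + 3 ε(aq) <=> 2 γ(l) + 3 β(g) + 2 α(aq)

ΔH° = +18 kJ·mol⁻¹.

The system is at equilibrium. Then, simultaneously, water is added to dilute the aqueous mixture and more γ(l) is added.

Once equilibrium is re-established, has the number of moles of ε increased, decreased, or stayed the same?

increases

Dilution lowers every aqueous concentration by the same factor. Δn_aq = 2 − 3 = -1, so the system shifts toward the side with more dissolved moles — to the left.
γ is a pure liquid; its activity is 1 regardless of amount, so Q is unaffected — no shift from this change.
The net shift is to the left. ε is a reactant, so its amount increases.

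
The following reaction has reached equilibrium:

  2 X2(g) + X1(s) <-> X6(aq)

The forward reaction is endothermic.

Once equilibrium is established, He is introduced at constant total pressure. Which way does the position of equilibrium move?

Adding inert gas at constant total pressure expands the volume and lowers every reacting partial pressure. With Δn_gas = 0 − 2 = -2, Q moves away from K toward the side with fewer gas moles, so the system shifts toward the side with more gas moles — to the left.

left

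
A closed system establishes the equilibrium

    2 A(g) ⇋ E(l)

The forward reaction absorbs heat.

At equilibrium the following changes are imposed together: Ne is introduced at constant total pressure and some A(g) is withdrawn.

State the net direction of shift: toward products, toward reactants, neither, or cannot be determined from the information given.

Adding inert gas at constant total pressure expands the volume and lowers every reacting partial pressure. With Δn_gas = 0 − 2 = -2, Q moves away from K toward the side with fewer gas moles, so the system shifts toward the side with more gas moles — to the left.
Removing A (g), a reactant, drives the reaction to the left.
All effects act in the same direction — net shift to the left.

left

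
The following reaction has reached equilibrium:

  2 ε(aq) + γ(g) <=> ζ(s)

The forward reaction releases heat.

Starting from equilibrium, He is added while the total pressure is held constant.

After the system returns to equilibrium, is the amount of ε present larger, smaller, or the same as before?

Adding inert gas at constant total pressure expands the volume and lowers every reacting partial pressure. With Δn_gas = 0 − 1 = -1, Q moves away from K toward the side with fewer gas moles, so the system shifts toward the side with more gas moles — to the left.
The net shift is to the left. ε is a reactant, so its amount increases.

increases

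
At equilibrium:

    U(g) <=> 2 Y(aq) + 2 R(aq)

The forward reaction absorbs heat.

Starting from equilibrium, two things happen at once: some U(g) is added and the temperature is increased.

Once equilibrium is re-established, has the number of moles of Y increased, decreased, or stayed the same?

increases

Adding U (g), a reactant, drives the reaction to the right.
The forward reaction is endothermic. Raising T favours the endothermic direction — shift to the right.
The net shift is to the right. Y is a product, so its amount increases.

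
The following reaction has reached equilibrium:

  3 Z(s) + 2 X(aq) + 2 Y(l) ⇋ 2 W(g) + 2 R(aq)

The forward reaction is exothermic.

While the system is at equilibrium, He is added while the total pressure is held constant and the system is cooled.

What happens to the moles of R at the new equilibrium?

increases

Adding inert gas at constant total pressure expands the volume and lowers every reacting partial pressure. With Δn_gas = 2 − 0 = +2, Q moves away from K toward the side with fewer gas moles, so the system shifts toward the side with more gas moles — to the right.
The forward reaction is exothermic. Lowering T favours the exothermic direction — shift to the right.
The net shift is to the right. R is a product, so its amount increases.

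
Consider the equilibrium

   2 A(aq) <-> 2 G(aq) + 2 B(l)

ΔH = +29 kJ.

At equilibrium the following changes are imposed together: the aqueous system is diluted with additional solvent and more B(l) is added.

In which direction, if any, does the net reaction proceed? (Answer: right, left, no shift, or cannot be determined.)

Dilution scales every aqueous concentration by the same factor. Δn_aq = 2 − 2 = 0, so Q is unchanged — no shift.
B is a pure liquid; its activity is 1 regardless of amount, so Q is unaffected — no shift from this change.
None of the changes alters Q relative to K, so there is no net shift.

no shift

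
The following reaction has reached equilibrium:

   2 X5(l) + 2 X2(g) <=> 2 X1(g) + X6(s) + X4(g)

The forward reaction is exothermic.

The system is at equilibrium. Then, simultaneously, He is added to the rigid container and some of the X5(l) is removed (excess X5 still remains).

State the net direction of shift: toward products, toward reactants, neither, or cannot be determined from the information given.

At constant volume, adding an inert gas leaves every reacting species' partial pressure unchanged, so Q is unchanged — no shift from this change.
X5 is a pure liquid; its activity is 1 regardless of amount, so Q is unaffected — no shift from this change.
None of the changes alters Q relative to K, so there is no net shift.

no shift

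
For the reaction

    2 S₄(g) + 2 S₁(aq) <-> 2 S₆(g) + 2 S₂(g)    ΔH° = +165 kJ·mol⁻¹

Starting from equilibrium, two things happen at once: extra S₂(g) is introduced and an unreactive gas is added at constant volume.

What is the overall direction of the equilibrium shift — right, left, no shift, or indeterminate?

left

Adding S₂ (g), a product, drives the reaction to the left.
At constant volume, adding an inert gas leaves every reacting species' partial pressure unchanged, so Q is unchanged — no shift from this change.
Only the nonzero effect(s) matter; the net shift is to the left.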